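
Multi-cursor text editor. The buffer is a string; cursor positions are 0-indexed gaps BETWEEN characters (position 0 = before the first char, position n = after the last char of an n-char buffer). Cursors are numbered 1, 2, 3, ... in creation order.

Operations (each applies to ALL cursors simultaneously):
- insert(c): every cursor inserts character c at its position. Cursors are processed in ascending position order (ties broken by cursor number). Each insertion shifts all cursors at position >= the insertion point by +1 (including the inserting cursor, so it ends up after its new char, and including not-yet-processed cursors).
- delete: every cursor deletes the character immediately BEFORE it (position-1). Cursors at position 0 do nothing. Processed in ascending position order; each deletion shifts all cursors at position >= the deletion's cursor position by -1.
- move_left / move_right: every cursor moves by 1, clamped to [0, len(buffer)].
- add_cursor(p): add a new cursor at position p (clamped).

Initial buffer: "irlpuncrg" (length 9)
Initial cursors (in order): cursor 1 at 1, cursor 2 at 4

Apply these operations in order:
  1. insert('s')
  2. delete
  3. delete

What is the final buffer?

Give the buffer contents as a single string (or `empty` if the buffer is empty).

After op 1 (insert('s')): buffer="isrlpsuncrg" (len 11), cursors c1@2 c2@6, authorship .1...2.....
After op 2 (delete): buffer="irlpuncrg" (len 9), cursors c1@1 c2@4, authorship .........
After op 3 (delete): buffer="rluncrg" (len 7), cursors c1@0 c2@2, authorship .......

Answer: rluncrg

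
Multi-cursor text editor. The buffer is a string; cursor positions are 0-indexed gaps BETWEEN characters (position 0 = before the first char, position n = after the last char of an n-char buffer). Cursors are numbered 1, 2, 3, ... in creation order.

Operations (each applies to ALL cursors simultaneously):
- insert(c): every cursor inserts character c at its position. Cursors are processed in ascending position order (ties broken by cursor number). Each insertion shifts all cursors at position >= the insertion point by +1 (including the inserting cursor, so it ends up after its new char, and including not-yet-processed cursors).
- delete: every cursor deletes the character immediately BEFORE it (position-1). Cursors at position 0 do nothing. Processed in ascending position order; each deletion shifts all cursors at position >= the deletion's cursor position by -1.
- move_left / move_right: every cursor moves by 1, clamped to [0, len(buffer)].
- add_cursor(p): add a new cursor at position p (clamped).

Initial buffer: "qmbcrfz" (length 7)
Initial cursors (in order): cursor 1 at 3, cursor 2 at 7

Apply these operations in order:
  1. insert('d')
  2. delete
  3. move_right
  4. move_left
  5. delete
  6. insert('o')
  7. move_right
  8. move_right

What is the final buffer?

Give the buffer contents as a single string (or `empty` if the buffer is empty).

After op 1 (insert('d')): buffer="qmbdcrfzd" (len 9), cursors c1@4 c2@9, authorship ...1....2
After op 2 (delete): buffer="qmbcrfz" (len 7), cursors c1@3 c2@7, authorship .......
After op 3 (move_right): buffer="qmbcrfz" (len 7), cursors c1@4 c2@7, authorship .......
After op 4 (move_left): buffer="qmbcrfz" (len 7), cursors c1@3 c2@6, authorship .......
After op 5 (delete): buffer="qmcrz" (len 5), cursors c1@2 c2@4, authorship .....
After op 6 (insert('o')): buffer="qmocroz" (len 7), cursors c1@3 c2@6, authorship ..1..2.
After op 7 (move_right): buffer="qmocroz" (len 7), cursors c1@4 c2@7, authorship ..1..2.
After op 8 (move_right): buffer="qmocroz" (len 7), cursors c1@5 c2@7, authorship ..1..2.

Answer: qmocroz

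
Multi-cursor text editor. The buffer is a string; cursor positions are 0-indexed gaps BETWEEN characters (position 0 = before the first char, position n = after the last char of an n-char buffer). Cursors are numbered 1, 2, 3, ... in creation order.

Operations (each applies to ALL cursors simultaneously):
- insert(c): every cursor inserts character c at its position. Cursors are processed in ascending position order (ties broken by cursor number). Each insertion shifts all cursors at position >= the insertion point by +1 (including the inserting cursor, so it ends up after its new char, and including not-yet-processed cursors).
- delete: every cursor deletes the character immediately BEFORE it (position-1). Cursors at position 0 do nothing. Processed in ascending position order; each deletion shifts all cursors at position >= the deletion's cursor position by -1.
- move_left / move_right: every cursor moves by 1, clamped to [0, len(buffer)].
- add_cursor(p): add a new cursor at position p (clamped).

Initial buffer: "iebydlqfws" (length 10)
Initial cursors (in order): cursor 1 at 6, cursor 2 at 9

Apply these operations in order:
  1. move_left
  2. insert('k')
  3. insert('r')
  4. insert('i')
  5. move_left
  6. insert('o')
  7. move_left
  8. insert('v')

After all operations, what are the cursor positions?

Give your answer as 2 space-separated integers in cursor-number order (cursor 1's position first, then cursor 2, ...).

Answer: 8 16

Derivation:
After op 1 (move_left): buffer="iebydlqfws" (len 10), cursors c1@5 c2@8, authorship ..........
After op 2 (insert('k')): buffer="iebydklqfkws" (len 12), cursors c1@6 c2@10, authorship .....1...2..
After op 3 (insert('r')): buffer="iebydkrlqfkrws" (len 14), cursors c1@7 c2@12, authorship .....11...22..
After op 4 (insert('i')): buffer="iebydkrilqfkriws" (len 16), cursors c1@8 c2@14, authorship .....111...222..
After op 5 (move_left): buffer="iebydkrilqfkriws" (len 16), cursors c1@7 c2@13, authorship .....111...222..
After op 6 (insert('o')): buffer="iebydkroilqfkroiws" (len 18), cursors c1@8 c2@15, authorship .....1111...2222..
After op 7 (move_left): buffer="iebydkroilqfkroiws" (len 18), cursors c1@7 c2@14, authorship .....1111...2222..
After op 8 (insert('v')): buffer="iebydkrvoilqfkrvoiws" (len 20), cursors c1@8 c2@16, authorship .....11111...22222..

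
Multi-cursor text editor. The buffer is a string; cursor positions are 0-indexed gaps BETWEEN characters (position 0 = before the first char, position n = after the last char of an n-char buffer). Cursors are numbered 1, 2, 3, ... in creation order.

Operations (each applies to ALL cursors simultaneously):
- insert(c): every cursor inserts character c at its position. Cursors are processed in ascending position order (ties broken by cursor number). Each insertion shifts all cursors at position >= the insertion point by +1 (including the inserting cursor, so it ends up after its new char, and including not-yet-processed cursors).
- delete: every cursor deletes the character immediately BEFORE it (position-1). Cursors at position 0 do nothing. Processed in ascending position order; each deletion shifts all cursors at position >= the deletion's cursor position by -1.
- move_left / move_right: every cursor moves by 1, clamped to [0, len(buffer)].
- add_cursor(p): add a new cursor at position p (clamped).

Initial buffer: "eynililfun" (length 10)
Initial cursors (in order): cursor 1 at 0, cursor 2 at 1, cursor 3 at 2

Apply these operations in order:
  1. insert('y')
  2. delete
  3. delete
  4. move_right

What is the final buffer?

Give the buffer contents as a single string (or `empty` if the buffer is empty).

After op 1 (insert('y')): buffer="yeyyynililfun" (len 13), cursors c1@1 c2@3 c3@5, authorship 1.2.3........
After op 2 (delete): buffer="eynililfun" (len 10), cursors c1@0 c2@1 c3@2, authorship ..........
After op 3 (delete): buffer="nililfun" (len 8), cursors c1@0 c2@0 c3@0, authorship ........
After op 4 (move_right): buffer="nililfun" (len 8), cursors c1@1 c2@1 c3@1, authorship ........

Answer: nililfun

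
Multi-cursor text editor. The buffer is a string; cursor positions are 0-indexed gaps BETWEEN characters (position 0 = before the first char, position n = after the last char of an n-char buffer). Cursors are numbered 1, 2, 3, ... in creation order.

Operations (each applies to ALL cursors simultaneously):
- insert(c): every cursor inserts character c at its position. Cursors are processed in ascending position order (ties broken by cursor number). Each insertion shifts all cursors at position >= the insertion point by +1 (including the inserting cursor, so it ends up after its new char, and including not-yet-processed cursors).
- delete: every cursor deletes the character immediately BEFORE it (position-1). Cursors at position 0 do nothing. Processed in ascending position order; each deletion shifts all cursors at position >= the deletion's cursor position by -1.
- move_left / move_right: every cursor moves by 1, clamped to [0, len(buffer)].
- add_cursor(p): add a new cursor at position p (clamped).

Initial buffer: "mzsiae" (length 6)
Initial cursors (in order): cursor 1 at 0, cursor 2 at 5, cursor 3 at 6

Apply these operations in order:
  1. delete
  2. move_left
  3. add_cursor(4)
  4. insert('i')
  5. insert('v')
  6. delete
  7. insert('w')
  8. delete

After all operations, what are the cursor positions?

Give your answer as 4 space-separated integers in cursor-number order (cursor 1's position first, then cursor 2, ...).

Answer: 1 6 6 8

Derivation:
After op 1 (delete): buffer="mzsi" (len 4), cursors c1@0 c2@4 c3@4, authorship ....
After op 2 (move_left): buffer="mzsi" (len 4), cursors c1@0 c2@3 c3@3, authorship ....
After op 3 (add_cursor(4)): buffer="mzsi" (len 4), cursors c1@0 c2@3 c3@3 c4@4, authorship ....
After op 4 (insert('i')): buffer="imzsiiii" (len 8), cursors c1@1 c2@6 c3@6 c4@8, authorship 1...23.4
After op 5 (insert('v')): buffer="ivmzsiivviiv" (len 12), cursors c1@2 c2@9 c3@9 c4@12, authorship 11...2323.44
After op 6 (delete): buffer="imzsiiii" (len 8), cursors c1@1 c2@6 c3@6 c4@8, authorship 1...23.4
After op 7 (insert('w')): buffer="iwmzsiiwwiiw" (len 12), cursors c1@2 c2@9 c3@9 c4@12, authorship 11...2323.44
After op 8 (delete): buffer="imzsiiii" (len 8), cursors c1@1 c2@6 c3@6 c4@8, authorship 1...23.4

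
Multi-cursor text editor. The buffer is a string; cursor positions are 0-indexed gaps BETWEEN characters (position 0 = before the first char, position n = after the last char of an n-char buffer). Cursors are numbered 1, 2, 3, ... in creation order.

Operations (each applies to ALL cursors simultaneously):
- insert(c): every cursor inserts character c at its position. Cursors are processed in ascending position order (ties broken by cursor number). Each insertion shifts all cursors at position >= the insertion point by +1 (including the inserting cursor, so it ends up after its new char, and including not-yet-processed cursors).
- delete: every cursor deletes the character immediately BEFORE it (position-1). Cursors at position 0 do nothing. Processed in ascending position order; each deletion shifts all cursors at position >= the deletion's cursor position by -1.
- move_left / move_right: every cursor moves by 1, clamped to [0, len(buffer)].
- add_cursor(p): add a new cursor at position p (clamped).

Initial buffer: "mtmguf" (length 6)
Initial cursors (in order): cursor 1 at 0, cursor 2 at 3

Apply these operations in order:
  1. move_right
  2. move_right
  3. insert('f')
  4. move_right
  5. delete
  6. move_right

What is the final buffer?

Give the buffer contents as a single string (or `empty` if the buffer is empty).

Answer: mtfguf

Derivation:
After op 1 (move_right): buffer="mtmguf" (len 6), cursors c1@1 c2@4, authorship ......
After op 2 (move_right): buffer="mtmguf" (len 6), cursors c1@2 c2@5, authorship ......
After op 3 (insert('f')): buffer="mtfmguff" (len 8), cursors c1@3 c2@7, authorship ..1...2.
After op 4 (move_right): buffer="mtfmguff" (len 8), cursors c1@4 c2@8, authorship ..1...2.
After op 5 (delete): buffer="mtfguf" (len 6), cursors c1@3 c2@6, authorship ..1..2
After op 6 (move_right): buffer="mtfguf" (len 6), cursors c1@4 c2@6, authorship ..1..2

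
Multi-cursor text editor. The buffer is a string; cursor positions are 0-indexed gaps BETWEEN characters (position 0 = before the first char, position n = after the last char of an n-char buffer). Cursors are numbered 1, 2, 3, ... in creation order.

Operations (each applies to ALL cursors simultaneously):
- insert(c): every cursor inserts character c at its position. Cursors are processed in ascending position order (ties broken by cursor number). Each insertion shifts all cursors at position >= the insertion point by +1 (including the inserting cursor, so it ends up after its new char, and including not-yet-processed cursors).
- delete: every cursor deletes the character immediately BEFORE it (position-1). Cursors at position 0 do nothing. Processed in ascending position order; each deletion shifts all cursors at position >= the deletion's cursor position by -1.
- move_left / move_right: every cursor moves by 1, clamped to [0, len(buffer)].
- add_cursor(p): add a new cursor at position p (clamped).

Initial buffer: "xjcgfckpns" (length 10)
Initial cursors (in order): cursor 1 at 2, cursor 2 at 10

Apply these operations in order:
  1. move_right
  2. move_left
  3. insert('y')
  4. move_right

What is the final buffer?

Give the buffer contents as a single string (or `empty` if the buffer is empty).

After op 1 (move_right): buffer="xjcgfckpns" (len 10), cursors c1@3 c2@10, authorship ..........
After op 2 (move_left): buffer="xjcgfckpns" (len 10), cursors c1@2 c2@9, authorship ..........
After op 3 (insert('y')): buffer="xjycgfckpnys" (len 12), cursors c1@3 c2@11, authorship ..1.......2.
After op 4 (move_right): buffer="xjycgfckpnys" (len 12), cursors c1@4 c2@12, authorship ..1.......2.

Answer: xjycgfckpnys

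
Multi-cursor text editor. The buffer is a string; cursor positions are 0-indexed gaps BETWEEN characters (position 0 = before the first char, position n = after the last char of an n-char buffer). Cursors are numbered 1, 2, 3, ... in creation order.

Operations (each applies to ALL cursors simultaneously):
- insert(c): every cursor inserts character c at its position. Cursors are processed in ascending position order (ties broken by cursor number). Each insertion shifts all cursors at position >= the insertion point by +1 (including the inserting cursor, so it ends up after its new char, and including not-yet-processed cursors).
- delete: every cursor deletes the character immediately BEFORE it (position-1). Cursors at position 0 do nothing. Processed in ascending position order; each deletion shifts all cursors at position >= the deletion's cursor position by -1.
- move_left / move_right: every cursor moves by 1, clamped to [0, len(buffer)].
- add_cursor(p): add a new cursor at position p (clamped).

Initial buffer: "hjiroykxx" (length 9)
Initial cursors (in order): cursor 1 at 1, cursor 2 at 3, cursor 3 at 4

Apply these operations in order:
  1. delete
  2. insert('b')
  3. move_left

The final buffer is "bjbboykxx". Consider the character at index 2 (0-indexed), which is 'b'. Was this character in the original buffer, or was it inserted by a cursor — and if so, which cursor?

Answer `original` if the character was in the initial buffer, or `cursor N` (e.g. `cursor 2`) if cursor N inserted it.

Answer: cursor 2

Derivation:
After op 1 (delete): buffer="joykxx" (len 6), cursors c1@0 c2@1 c3@1, authorship ......
After op 2 (insert('b')): buffer="bjbboykxx" (len 9), cursors c1@1 c2@4 c3@4, authorship 1.23.....
After op 3 (move_left): buffer="bjbboykxx" (len 9), cursors c1@0 c2@3 c3@3, authorship 1.23.....
Authorship (.=original, N=cursor N): 1 . 2 3 . . . . .
Index 2: author = 2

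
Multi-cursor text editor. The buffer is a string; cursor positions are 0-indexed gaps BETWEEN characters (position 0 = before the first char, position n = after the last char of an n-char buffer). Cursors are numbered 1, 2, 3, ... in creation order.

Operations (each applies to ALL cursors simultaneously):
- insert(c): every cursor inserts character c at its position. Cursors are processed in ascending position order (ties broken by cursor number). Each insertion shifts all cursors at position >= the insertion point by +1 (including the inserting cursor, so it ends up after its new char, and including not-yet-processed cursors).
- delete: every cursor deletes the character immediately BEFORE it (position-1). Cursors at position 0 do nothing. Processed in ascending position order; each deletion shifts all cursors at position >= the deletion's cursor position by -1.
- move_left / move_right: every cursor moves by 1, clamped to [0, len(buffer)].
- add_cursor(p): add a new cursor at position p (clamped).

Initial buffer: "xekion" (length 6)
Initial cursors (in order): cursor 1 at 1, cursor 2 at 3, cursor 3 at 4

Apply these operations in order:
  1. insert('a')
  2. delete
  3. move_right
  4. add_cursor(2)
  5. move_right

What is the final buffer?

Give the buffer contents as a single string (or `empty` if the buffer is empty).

Answer: xekion

Derivation:
After op 1 (insert('a')): buffer="xaekaiaon" (len 9), cursors c1@2 c2@5 c3@7, authorship .1..2.3..
After op 2 (delete): buffer="xekion" (len 6), cursors c1@1 c2@3 c3@4, authorship ......
After op 3 (move_right): buffer="xekion" (len 6), cursors c1@2 c2@4 c3@5, authorship ......
After op 4 (add_cursor(2)): buffer="xekion" (len 6), cursors c1@2 c4@2 c2@4 c3@5, authorship ......
After op 5 (move_right): buffer="xekion" (len 6), cursors c1@3 c4@3 c2@5 c3@6, authorship ......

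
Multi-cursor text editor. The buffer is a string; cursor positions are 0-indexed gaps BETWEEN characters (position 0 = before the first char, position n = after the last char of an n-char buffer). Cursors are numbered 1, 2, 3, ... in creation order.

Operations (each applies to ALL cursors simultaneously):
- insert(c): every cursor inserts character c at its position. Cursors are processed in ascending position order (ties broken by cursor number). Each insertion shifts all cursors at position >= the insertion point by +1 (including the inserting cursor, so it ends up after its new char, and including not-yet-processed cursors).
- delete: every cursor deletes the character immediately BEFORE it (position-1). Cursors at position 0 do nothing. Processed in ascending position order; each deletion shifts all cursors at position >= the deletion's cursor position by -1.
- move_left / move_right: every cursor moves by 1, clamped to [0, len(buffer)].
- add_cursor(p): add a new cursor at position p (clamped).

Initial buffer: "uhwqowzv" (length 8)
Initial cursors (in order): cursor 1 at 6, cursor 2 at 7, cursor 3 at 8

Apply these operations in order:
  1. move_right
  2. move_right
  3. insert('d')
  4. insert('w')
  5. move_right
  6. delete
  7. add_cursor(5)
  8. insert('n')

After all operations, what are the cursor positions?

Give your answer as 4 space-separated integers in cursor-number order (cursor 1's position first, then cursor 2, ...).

Answer: 15 15 15 6

Derivation:
After op 1 (move_right): buffer="uhwqowzv" (len 8), cursors c1@7 c2@8 c3@8, authorship ........
After op 2 (move_right): buffer="uhwqowzv" (len 8), cursors c1@8 c2@8 c3@8, authorship ........
After op 3 (insert('d')): buffer="uhwqowzvddd" (len 11), cursors c1@11 c2@11 c3@11, authorship ........123
After op 4 (insert('w')): buffer="uhwqowzvdddwww" (len 14), cursors c1@14 c2@14 c3@14, authorship ........123123
After op 5 (move_right): buffer="uhwqowzvdddwww" (len 14), cursors c1@14 c2@14 c3@14, authorship ........123123
After op 6 (delete): buffer="uhwqowzvddd" (len 11), cursors c1@11 c2@11 c3@11, authorship ........123
After op 7 (add_cursor(5)): buffer="uhwqowzvddd" (len 11), cursors c4@5 c1@11 c2@11 c3@11, authorship ........123
After op 8 (insert('n')): buffer="uhwqonwzvdddnnn" (len 15), cursors c4@6 c1@15 c2@15 c3@15, authorship .....4...123123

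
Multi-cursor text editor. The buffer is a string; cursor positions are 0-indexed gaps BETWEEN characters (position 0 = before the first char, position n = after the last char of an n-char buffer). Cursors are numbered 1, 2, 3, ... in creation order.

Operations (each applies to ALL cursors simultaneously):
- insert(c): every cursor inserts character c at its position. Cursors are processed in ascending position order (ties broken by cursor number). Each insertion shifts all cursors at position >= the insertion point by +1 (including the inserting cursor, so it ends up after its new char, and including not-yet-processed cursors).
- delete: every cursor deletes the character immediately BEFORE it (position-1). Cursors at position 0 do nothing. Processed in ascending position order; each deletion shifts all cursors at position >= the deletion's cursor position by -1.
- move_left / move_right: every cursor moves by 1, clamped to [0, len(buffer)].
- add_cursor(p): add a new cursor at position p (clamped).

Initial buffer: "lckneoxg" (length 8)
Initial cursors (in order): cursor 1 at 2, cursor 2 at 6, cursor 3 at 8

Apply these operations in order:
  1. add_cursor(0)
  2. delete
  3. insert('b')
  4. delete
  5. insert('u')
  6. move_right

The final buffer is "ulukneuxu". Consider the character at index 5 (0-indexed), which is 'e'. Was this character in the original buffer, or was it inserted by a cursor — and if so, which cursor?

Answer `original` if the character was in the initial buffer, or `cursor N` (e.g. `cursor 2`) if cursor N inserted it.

Answer: original

Derivation:
After op 1 (add_cursor(0)): buffer="lckneoxg" (len 8), cursors c4@0 c1@2 c2@6 c3@8, authorship ........
After op 2 (delete): buffer="lknex" (len 5), cursors c4@0 c1@1 c2@4 c3@5, authorship .....
After op 3 (insert('b')): buffer="blbknebxb" (len 9), cursors c4@1 c1@3 c2@7 c3@9, authorship 4.1...2.3
After op 4 (delete): buffer="lknex" (len 5), cursors c4@0 c1@1 c2@4 c3@5, authorship .....
After op 5 (insert('u')): buffer="ulukneuxu" (len 9), cursors c4@1 c1@3 c2@7 c3@9, authorship 4.1...2.3
After op 6 (move_right): buffer="ulukneuxu" (len 9), cursors c4@2 c1@4 c2@8 c3@9, authorship 4.1...2.3
Authorship (.=original, N=cursor N): 4 . 1 . . . 2 . 3
Index 5: author = original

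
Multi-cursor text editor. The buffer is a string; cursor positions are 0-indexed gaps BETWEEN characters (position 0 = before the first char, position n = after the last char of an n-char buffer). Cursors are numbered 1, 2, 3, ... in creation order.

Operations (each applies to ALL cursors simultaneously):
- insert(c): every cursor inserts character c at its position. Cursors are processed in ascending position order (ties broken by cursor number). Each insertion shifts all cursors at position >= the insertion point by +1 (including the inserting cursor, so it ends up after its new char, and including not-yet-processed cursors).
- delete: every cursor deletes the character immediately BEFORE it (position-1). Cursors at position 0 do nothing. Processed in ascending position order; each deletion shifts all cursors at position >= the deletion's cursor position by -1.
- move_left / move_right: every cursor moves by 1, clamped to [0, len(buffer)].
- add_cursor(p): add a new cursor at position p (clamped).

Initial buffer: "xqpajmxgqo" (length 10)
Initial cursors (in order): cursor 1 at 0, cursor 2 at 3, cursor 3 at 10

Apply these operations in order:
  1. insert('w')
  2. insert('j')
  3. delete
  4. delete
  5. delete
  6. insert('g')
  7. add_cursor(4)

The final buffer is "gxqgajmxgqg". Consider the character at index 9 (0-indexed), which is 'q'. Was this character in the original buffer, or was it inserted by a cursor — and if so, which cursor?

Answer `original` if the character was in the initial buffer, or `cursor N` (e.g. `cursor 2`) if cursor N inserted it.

After op 1 (insert('w')): buffer="wxqpwajmxgqow" (len 13), cursors c1@1 c2@5 c3@13, authorship 1...2.......3
After op 2 (insert('j')): buffer="wjxqpwjajmxgqowj" (len 16), cursors c1@2 c2@7 c3@16, authorship 11...22.......33
After op 3 (delete): buffer="wxqpwajmxgqow" (len 13), cursors c1@1 c2@5 c3@13, authorship 1...2.......3
After op 4 (delete): buffer="xqpajmxgqo" (len 10), cursors c1@0 c2@3 c3@10, authorship ..........
After op 5 (delete): buffer="xqajmxgq" (len 8), cursors c1@0 c2@2 c3@8, authorship ........
After op 6 (insert('g')): buffer="gxqgajmxgqg" (len 11), cursors c1@1 c2@4 c3@11, authorship 1..2......3
After op 7 (add_cursor(4)): buffer="gxqgajmxgqg" (len 11), cursors c1@1 c2@4 c4@4 c3@11, authorship 1..2......3
Authorship (.=original, N=cursor N): 1 . . 2 . . . . . . 3
Index 9: author = original

Answer: original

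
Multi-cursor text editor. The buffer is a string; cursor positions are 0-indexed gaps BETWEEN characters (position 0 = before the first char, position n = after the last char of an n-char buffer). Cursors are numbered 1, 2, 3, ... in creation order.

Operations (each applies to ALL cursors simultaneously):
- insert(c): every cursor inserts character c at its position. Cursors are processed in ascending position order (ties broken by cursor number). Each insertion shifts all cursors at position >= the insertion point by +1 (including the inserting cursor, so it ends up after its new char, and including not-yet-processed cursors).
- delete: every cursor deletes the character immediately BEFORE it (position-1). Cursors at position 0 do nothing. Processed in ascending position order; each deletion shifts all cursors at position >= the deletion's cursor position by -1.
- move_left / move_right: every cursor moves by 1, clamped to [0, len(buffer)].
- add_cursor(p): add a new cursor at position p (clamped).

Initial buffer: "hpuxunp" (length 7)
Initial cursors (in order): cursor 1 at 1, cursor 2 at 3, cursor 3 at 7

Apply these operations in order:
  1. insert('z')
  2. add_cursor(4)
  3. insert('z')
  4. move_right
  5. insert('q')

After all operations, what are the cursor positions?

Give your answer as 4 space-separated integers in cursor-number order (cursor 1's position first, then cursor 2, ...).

After op 1 (insert('z')): buffer="hzpuzxunpz" (len 10), cursors c1@2 c2@5 c3@10, authorship .1..2....3
After op 2 (add_cursor(4)): buffer="hzpuzxunpz" (len 10), cursors c1@2 c4@4 c2@5 c3@10, authorship .1..2....3
After op 3 (insert('z')): buffer="hzzpuzzzxunpzz" (len 14), cursors c1@3 c4@6 c2@8 c3@14, authorship .11..422....33
After op 4 (move_right): buffer="hzzpuzzzxunpzz" (len 14), cursors c1@4 c4@7 c2@9 c3@14, authorship .11..422....33
After op 5 (insert('q')): buffer="hzzpquzzqzxqunpzzq" (len 18), cursors c1@5 c4@9 c2@12 c3@18, authorship .11.1.4242.2...333

Answer: 5 12 18 9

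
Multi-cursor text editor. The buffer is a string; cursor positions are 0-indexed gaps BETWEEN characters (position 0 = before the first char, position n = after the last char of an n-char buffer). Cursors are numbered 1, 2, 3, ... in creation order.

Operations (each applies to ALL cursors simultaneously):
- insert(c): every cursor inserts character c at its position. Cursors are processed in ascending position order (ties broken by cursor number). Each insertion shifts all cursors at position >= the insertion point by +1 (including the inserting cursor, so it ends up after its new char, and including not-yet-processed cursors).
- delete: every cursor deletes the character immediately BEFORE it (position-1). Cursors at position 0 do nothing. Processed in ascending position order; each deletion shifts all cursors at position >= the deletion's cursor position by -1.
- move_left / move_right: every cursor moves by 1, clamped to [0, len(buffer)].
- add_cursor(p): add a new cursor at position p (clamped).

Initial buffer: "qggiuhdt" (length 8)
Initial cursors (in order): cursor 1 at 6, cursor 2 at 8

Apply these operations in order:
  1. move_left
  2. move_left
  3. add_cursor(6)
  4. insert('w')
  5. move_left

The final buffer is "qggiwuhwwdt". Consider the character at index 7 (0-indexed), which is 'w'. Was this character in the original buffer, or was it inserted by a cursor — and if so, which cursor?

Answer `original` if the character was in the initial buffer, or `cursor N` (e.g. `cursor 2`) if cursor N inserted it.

After op 1 (move_left): buffer="qggiuhdt" (len 8), cursors c1@5 c2@7, authorship ........
After op 2 (move_left): buffer="qggiuhdt" (len 8), cursors c1@4 c2@6, authorship ........
After op 3 (add_cursor(6)): buffer="qggiuhdt" (len 8), cursors c1@4 c2@6 c3@6, authorship ........
After op 4 (insert('w')): buffer="qggiwuhwwdt" (len 11), cursors c1@5 c2@9 c3@9, authorship ....1..23..
After op 5 (move_left): buffer="qggiwuhwwdt" (len 11), cursors c1@4 c2@8 c3@8, authorship ....1..23..
Authorship (.=original, N=cursor N): . . . . 1 . . 2 3 . .
Index 7: author = 2

Answer: cursor 2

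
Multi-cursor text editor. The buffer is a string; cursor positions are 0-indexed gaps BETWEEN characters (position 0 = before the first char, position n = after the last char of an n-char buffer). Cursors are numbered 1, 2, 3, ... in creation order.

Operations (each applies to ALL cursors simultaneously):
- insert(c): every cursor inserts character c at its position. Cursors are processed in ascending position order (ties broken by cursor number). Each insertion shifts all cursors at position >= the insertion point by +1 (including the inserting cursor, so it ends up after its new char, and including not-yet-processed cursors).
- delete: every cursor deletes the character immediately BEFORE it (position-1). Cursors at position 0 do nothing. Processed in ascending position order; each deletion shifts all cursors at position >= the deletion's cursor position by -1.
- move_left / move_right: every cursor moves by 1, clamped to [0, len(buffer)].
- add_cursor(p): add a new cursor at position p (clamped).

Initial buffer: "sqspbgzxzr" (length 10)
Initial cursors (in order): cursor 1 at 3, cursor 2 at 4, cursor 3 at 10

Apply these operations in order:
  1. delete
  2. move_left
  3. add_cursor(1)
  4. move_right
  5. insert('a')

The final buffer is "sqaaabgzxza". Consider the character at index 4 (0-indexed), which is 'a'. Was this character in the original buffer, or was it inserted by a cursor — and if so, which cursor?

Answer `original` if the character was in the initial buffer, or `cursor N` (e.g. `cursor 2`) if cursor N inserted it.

After op 1 (delete): buffer="sqbgzxz" (len 7), cursors c1@2 c2@2 c3@7, authorship .......
After op 2 (move_left): buffer="sqbgzxz" (len 7), cursors c1@1 c2@1 c3@6, authorship .......
After op 3 (add_cursor(1)): buffer="sqbgzxz" (len 7), cursors c1@1 c2@1 c4@1 c3@6, authorship .......
After op 4 (move_right): buffer="sqbgzxz" (len 7), cursors c1@2 c2@2 c4@2 c3@7, authorship .......
After op 5 (insert('a')): buffer="sqaaabgzxza" (len 11), cursors c1@5 c2@5 c4@5 c3@11, authorship ..124.....3
Authorship (.=original, N=cursor N): . . 1 2 4 . . . . . 3
Index 4: author = 4

Answer: cursor 4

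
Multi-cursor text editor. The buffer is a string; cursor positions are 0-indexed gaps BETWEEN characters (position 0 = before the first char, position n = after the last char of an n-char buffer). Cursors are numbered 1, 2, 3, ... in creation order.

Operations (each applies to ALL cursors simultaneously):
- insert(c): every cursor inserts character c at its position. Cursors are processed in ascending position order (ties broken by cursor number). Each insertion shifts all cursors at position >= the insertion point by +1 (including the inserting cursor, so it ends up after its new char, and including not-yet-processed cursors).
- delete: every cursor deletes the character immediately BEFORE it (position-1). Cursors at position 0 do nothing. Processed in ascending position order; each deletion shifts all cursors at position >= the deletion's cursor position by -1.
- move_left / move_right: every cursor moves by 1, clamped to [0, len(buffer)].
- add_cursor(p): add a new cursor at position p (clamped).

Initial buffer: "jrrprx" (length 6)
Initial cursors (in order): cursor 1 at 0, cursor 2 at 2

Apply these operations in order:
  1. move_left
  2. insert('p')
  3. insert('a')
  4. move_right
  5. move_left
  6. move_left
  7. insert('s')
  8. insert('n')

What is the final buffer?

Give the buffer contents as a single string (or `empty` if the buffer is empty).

After op 1 (move_left): buffer="jrrprx" (len 6), cursors c1@0 c2@1, authorship ......
After op 2 (insert('p')): buffer="pjprrprx" (len 8), cursors c1@1 c2@3, authorship 1.2.....
After op 3 (insert('a')): buffer="pajparrprx" (len 10), cursors c1@2 c2@5, authorship 11.22.....
After op 4 (move_right): buffer="pajparrprx" (len 10), cursors c1@3 c2@6, authorship 11.22.....
After op 5 (move_left): buffer="pajparrprx" (len 10), cursors c1@2 c2@5, authorship 11.22.....
After op 6 (move_left): buffer="pajparrprx" (len 10), cursors c1@1 c2@4, authorship 11.22.....
After op 7 (insert('s')): buffer="psajpsarrprx" (len 12), cursors c1@2 c2@6, authorship 111.222.....
After op 8 (insert('n')): buffer="psnajpsnarrprx" (len 14), cursors c1@3 c2@8, authorship 1111.2222.....

Answer: psnajpsnarrprx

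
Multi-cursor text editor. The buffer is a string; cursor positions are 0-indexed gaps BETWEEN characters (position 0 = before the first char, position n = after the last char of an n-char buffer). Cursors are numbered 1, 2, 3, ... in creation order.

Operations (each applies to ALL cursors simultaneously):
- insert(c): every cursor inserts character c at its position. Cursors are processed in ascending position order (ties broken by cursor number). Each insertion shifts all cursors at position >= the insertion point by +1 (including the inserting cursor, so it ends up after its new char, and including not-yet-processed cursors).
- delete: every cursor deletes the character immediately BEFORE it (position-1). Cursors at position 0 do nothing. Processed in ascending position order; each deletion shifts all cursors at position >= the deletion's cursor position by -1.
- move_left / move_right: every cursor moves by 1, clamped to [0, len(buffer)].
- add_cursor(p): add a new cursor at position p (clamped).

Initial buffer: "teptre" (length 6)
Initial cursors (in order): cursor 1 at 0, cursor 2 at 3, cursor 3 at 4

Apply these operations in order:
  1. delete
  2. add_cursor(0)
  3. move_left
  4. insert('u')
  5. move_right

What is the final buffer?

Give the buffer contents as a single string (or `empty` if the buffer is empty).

After op 1 (delete): buffer="tere" (len 4), cursors c1@0 c2@2 c3@2, authorship ....
After op 2 (add_cursor(0)): buffer="tere" (len 4), cursors c1@0 c4@0 c2@2 c3@2, authorship ....
After op 3 (move_left): buffer="tere" (len 4), cursors c1@0 c4@0 c2@1 c3@1, authorship ....
After op 4 (insert('u')): buffer="uutuuere" (len 8), cursors c1@2 c4@2 c2@5 c3@5, authorship 14.23...
After op 5 (move_right): buffer="uutuuere" (len 8), cursors c1@3 c4@3 c2@6 c3@6, authorship 14.23...

Answer: uutuuere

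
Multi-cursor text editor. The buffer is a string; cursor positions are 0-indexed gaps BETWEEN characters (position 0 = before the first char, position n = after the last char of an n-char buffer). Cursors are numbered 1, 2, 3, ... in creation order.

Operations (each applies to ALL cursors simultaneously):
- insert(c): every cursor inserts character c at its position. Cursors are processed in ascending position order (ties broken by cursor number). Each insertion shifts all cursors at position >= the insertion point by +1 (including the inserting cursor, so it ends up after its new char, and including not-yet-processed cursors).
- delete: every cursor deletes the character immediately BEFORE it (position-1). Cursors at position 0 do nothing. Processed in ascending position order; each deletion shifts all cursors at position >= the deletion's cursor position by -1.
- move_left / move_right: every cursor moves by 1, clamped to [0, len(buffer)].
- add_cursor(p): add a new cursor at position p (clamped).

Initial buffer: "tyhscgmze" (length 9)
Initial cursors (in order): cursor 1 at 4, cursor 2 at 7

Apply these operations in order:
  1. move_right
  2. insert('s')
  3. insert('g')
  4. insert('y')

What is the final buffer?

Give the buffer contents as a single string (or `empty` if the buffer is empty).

After op 1 (move_right): buffer="tyhscgmze" (len 9), cursors c1@5 c2@8, authorship .........
After op 2 (insert('s')): buffer="tyhscsgmzse" (len 11), cursors c1@6 c2@10, authorship .....1...2.
After op 3 (insert('g')): buffer="tyhscsggmzsge" (len 13), cursors c1@7 c2@12, authorship .....11...22.
After op 4 (insert('y')): buffer="tyhscsgygmzsgye" (len 15), cursors c1@8 c2@14, authorship .....111...222.

Answer: tyhscsgygmzsgye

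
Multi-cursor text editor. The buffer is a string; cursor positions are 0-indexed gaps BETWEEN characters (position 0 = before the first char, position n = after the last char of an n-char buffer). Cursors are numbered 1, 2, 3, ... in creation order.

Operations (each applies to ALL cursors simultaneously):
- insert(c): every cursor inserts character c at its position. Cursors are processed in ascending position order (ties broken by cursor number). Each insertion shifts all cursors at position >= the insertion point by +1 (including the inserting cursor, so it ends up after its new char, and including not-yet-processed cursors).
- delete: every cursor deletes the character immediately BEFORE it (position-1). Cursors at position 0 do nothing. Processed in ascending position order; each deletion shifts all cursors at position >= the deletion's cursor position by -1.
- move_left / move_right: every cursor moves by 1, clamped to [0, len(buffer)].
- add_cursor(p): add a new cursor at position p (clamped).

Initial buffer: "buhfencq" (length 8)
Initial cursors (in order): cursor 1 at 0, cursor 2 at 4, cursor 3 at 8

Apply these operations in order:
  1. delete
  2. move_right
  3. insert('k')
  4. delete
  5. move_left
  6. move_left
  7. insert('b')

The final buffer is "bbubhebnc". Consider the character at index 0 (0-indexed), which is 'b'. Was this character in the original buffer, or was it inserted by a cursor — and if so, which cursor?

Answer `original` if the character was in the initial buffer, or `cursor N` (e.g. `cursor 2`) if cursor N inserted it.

After op 1 (delete): buffer="buhenc" (len 6), cursors c1@0 c2@3 c3@6, authorship ......
After op 2 (move_right): buffer="buhenc" (len 6), cursors c1@1 c2@4 c3@6, authorship ......
After op 3 (insert('k')): buffer="bkuheknck" (len 9), cursors c1@2 c2@6 c3@9, authorship .1...2..3
After op 4 (delete): buffer="buhenc" (len 6), cursors c1@1 c2@4 c3@6, authorship ......
After op 5 (move_left): buffer="buhenc" (len 6), cursors c1@0 c2@3 c3@5, authorship ......
After op 6 (move_left): buffer="buhenc" (len 6), cursors c1@0 c2@2 c3@4, authorship ......
After op 7 (insert('b')): buffer="bbubhebnc" (len 9), cursors c1@1 c2@4 c3@7, authorship 1..2..3..
Authorship (.=original, N=cursor N): 1 . . 2 . . 3 . .
Index 0: author = 1

Answer: cursor 1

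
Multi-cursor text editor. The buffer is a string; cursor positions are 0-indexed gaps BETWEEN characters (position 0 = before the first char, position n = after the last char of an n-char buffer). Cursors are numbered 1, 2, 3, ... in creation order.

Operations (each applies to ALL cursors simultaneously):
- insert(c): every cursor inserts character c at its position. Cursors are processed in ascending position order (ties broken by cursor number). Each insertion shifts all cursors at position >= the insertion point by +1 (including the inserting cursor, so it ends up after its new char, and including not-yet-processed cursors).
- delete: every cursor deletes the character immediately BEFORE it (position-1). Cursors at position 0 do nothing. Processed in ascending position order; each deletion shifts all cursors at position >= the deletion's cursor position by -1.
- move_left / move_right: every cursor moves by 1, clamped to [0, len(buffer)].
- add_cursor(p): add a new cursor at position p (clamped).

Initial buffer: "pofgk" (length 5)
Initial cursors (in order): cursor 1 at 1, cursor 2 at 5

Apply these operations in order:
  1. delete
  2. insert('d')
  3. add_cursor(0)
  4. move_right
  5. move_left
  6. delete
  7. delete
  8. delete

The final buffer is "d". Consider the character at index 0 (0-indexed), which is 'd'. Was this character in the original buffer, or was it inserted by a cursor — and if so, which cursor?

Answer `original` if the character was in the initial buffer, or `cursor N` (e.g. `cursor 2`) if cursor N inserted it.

Answer: cursor 2

Derivation:
After op 1 (delete): buffer="ofg" (len 3), cursors c1@0 c2@3, authorship ...
After op 2 (insert('d')): buffer="dofgd" (len 5), cursors c1@1 c2@5, authorship 1...2
After op 3 (add_cursor(0)): buffer="dofgd" (len 5), cursors c3@0 c1@1 c2@5, authorship 1...2
After op 4 (move_right): buffer="dofgd" (len 5), cursors c3@1 c1@2 c2@5, authorship 1...2
After op 5 (move_left): buffer="dofgd" (len 5), cursors c3@0 c1@1 c2@4, authorship 1...2
After op 6 (delete): buffer="ofd" (len 3), cursors c1@0 c3@0 c2@2, authorship ..2
After op 7 (delete): buffer="od" (len 2), cursors c1@0 c3@0 c2@1, authorship .2
After op 8 (delete): buffer="d" (len 1), cursors c1@0 c2@0 c3@0, authorship 2
Authorship (.=original, N=cursor N): 2
Index 0: author = 2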